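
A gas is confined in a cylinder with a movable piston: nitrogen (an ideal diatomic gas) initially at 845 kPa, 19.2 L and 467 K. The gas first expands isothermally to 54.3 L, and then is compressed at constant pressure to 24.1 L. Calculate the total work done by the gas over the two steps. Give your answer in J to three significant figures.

Step 1 (isothermal): W = P₁V₁ ln(V₂/V₁) = (16224) ln(54.3/19.2) = 16867 J.
After step 1: P = 298.8 kPa, V = 54.3 L, T = 467 K.
Step 2 (isobaric): W = PΔV = (298.8 kPa)(24.1 − 54.3 L) = -9023 J.
W_total = 16867 − 9023 = 7843 J.

W_total ≈ 7840 J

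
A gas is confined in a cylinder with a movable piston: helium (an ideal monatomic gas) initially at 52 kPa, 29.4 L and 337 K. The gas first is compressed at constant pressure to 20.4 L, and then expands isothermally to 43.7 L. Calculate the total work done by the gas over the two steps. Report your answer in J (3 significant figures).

Step 1 (isobaric): W = PΔV = (52 kPa)(20.4 − 29.4 L) = -468 J.
After step 1: P = 52 kPa, V = 20.4 L, T = 233.8 K.
Step 2 (isothermal): W = P₁V₁ ln(V₂/V₁) = (1061) ln(43.7/20.4) = 808.1 J.
W_total = -468 + 808.1 = 340.1 J.

W_total ≈ 340 J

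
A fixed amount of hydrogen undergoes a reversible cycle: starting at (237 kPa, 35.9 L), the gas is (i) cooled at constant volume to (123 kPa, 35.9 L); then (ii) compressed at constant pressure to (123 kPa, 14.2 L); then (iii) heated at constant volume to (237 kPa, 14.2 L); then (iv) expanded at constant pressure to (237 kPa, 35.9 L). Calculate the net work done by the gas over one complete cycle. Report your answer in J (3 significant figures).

W_net ≈ 2470 J

Constant-volume legs do no work.
W(ii) = (123)(14.2 − 35.9) = -2669 J; W(iv) = (237)(35.9 − 14.2) = 5143 J.
W_net = -2669 + 5143 = 2474 J (the clockwise enclosed area).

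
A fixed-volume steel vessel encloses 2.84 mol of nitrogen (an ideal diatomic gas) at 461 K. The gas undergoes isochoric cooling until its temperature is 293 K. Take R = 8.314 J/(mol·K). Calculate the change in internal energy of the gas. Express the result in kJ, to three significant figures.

ΔU ≈ -9.92 kJ

Constant volume ⇒ W = 0, so Q = ΔU = nCᵥΔT with Cᵥ = 5R/2 = 20.79 J/(mol·K).
ΔU = (2.84)(20.79)(293 − 461) = -9917 J.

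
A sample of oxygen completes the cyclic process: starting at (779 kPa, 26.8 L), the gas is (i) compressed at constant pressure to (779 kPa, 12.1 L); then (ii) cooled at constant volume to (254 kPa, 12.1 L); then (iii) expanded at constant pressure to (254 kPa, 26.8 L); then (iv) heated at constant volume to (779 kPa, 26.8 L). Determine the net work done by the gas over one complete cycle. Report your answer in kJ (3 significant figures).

W_net ≈ -7.72 kJ

Constant-volume legs do no work.
W(i) = (779)(12.1 − 26.8) = -11451 J; W(iii) = (254)(26.8 − 12.1) = 3734 J.
W_net = -11451 + 3734 = -7718 J (the counter-clockwise enclosed area).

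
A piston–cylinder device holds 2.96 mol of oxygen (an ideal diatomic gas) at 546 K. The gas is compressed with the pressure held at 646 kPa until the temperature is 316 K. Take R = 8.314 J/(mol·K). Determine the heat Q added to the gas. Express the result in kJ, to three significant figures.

Q ≈ -19.8 kJ

Isobaric: W = nRΔT = (2.96)(8.314)(-230) = -5660 J.
ΔU = nCᵥΔT with Cᵥ = 5R/2: ΔU = (2.96)(20.79)(-230) = -14150 J.
Q = ΔU + W = -14150 − 5660 = -19811 J.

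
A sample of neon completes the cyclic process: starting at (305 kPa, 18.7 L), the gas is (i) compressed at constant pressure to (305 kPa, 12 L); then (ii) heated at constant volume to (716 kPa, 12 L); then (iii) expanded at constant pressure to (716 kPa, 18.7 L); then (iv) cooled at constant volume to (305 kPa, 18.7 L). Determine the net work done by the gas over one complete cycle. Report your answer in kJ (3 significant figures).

W_net ≈ 2.75 kJ

Constant-volume legs do no work.
W(i) = (305)(12 − 18.7) = -2043 J; W(iii) = (716)(18.7 − 12) = 4797 J.
W_net = -2043 + 4797 = 2754 J (the clockwise enclosed area).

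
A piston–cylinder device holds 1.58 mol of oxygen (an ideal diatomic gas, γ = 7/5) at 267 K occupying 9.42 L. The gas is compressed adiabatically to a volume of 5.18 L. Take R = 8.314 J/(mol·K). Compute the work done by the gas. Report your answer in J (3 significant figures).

Adiabatic: TV^(γ−1) = const with γ = 7/5.
T₂ = T₁ (V₁/V₂)^(γ−1) = 267 × (9.42/5.18)^0.4 = 267 × 1.27 = 339.2 K.
W_by = nCᵥ(T₁ − T₂) = (1.58)(20.79)(267 − 339.2) = -2370 J.

W ≈ -2370 J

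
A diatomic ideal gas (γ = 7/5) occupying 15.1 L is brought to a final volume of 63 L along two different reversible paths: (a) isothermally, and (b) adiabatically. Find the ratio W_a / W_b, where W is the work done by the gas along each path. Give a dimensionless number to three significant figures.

Path (a) isothermal: W = P₁V₁ ln(V₂/V₁) → W_a/(P₁V₁) = 1.428.
Path (b) adiabatic: W = P₁V₁(1 − (V₁/V₂)^(γ−1))/(γ−1) → W_b/(P₁V₁) = 1.088.
W_a / W_b = 1.428 / 1.088 = 1.313.

W_a / W_b ≈ 1.31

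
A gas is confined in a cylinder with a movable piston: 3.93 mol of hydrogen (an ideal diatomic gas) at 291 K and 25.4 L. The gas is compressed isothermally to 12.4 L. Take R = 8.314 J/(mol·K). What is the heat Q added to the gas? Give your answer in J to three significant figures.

Isothermal ⇒ ΔU = 0, so Q = W = nRT ln(V₂/V₁).
Q = (3.93)(8.314)(291) ln(12.4/25.4) = 9508 × -0.7171 = -6818 J.

Q ≈ -6820 J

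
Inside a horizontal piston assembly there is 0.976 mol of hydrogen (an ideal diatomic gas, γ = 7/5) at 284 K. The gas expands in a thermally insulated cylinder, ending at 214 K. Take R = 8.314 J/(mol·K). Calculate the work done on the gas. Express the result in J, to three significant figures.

Adiabatic ⇒ Q = 0, so W_by = −ΔU = nCᵥ(T₁ − T₂).
Cᵥ = 5R/2 = 20.79 J/(mol·K).
W = (0.976)(20.79)(284 − 214) = 1420 J.
Work on gas = −W_by = -1420 J.

W ≈ -1420 J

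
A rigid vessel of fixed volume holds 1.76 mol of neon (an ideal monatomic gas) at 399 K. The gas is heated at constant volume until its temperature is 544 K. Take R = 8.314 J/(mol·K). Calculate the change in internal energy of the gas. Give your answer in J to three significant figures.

ΔU ≈ 3180 J

Constant volume ⇒ W = 0, so Q = ΔU = nCᵥΔT with Cᵥ = 3R/2 = 12.47 J/(mol·K).
ΔU = (1.76)(12.47)(544 − 399) = 3183 J.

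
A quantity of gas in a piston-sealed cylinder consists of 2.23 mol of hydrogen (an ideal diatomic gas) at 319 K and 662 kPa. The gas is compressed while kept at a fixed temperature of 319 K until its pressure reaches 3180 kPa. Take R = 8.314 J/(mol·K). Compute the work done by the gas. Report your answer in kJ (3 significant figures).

W ≈ -9.28 kJ

Isothermal process: W = nRT ln(V₂/V₁) = nRT ln(P₁/P₂).
W = (2.23)(8.314)(319) × ln(662/3180)
  = 5914 × ln(0.2082) = 5914 × -1.569
W_by_gas = -9282 J.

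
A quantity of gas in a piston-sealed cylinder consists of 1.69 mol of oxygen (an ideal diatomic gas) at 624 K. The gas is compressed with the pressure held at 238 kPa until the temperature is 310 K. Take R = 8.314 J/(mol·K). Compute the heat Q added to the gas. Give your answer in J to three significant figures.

Isobaric: W = nRΔT = (1.69)(8.314)(-314) = -4412 J.
ΔU = nCᵥΔT with Cᵥ = 5R/2: ΔU = (1.69)(20.79)(-314) = -11030 J.
Q = ΔU + W = -11030 − 4412 = -15442 J.

Q ≈ -15400 J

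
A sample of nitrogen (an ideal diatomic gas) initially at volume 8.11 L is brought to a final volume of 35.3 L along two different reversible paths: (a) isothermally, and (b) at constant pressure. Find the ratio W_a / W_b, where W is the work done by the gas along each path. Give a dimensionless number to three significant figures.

Path (a) isothermal: W = P₁V₁ ln(V₂/V₁) → W_a/(P₁V₁) = 1.471.
Path (b) isobaric: W = P₁(V₂ − V₁) → W_b/(P₁V₁) = 3.353.
W_a / W_b = 1.471 / 3.353 = 0.4387.

W_a / W_b ≈ 0.439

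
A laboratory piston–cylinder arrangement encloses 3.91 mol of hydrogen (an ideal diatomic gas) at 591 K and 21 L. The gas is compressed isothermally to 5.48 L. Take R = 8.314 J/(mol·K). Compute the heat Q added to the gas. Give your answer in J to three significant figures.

Q ≈ -25800 J

Isothermal ⇒ ΔU = 0, so Q = W = nRT ln(V₂/V₁).
Q = (3.91)(8.314)(591) ln(5.48/21) = 19212 × -1.343 = -25810 J.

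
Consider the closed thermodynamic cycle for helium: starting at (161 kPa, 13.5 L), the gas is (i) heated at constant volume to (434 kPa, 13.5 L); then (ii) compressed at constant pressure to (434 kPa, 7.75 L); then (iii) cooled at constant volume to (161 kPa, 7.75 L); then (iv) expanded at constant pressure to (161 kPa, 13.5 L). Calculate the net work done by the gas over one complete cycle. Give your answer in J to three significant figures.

W_net ≈ -1570 J

Constant-volume legs do no work.
W(ii) = (434)(7.75 − 13.5) = -2496 J; W(iv) = (161)(13.5 − 7.75) = 925.8 J.
W_net = -2496 + 925.8 = -1570 J (the counter-clockwise enclosed area).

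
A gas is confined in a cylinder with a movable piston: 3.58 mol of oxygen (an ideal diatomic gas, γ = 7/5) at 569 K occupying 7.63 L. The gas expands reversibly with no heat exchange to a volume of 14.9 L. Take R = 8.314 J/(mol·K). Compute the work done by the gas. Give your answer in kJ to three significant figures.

W ≈ 9.94 kJ

Adiabatic: TV^(γ−1) = const with γ = 7/5.
T₂ = T₁ (V₁/V₂)^(γ−1) = 569 × (7.63/14.9)^0.4 = 569 × 0.7651 = 435.4 K.
W_by = nCᵥ(T₁ − T₂) = (3.58)(20.79)(569 − 435.4) = 9944 J.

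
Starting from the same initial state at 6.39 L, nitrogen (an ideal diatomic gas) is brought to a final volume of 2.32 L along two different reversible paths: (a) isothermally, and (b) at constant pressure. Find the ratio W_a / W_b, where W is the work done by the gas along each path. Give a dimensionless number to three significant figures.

W_a / W_b ≈ 1.59

Path (a) isothermal: W = P₁V₁ ln(V₂/V₁) → W_a/(P₁V₁) = -1.013.
Path (b) isobaric: W = P₁(V₂ − V₁) → W_b/(P₁V₁) = -0.6369.
W_a / W_b = -1.013 / -0.6369 = 1.591.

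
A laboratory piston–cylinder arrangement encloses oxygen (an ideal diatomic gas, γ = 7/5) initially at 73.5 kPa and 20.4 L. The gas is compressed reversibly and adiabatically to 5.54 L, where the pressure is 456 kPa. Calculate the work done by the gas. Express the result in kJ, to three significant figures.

W ≈ -2.57 kJ

Adiabatic: W = (P₁V₁ − P₂V₂)/(γ − 1) with γ = 7/5.
P₁V₁ = 1499 J, P₂V₂ = 2526 J.
W = (1499 − 2526) / 0.4 = -2567 J.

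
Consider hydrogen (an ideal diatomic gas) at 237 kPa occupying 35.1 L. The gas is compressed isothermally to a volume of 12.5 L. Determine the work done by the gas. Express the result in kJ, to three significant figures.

Isothermal: W = nRT ln(V₂/V₁) = P₁V₁ ln(V₂/V₁).
P₁V₁ = (237 kPa)(35.1 L) = 8319 J.
W = 8319 × ln(12.5/35.1) = 8319 × -1.032
W_by_gas = -8589 J.

W ≈ -8.59 kJ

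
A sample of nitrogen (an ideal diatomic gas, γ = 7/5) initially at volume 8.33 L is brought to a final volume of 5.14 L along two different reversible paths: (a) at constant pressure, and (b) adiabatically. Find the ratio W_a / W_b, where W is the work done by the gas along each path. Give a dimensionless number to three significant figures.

Path (a) isobaric: W = P₁(V₂ − V₁) → W_a/(P₁V₁) = -0.383.
Path (b) adiabatic: W = P₁V₁(1 − (V₁/V₂)^(γ−1))/(γ−1) → W_b/(P₁V₁) = -0.5326.
W_a / W_b = -0.383 / -0.5326 = 0.719.

W_a / W_b ≈ 0.719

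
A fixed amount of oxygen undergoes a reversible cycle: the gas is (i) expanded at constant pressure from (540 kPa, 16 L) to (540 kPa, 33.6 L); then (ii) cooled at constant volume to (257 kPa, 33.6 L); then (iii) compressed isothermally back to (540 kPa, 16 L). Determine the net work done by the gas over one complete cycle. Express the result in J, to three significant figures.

W_net ≈ 3100 J

Leg (i): W = PΔV = (540)(33.6 − 16) = 9504 J.
Leg (ii): W = 0.
Leg (iii): W = PᵢVᵢ ln(V_f/Vᵢ) = (8635) ln(16/33.6) = -6407 J.
W_net = 9504 − 6407 = 3097 J.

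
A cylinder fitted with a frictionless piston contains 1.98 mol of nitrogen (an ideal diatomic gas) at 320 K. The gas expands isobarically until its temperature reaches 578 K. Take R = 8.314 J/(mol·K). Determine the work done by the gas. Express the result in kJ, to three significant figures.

W ≈ 4.25 kJ

Isobaric: W = P ΔV = nR ΔT.
W = (1.98)(8.314)(578 − 320) = 4247 J.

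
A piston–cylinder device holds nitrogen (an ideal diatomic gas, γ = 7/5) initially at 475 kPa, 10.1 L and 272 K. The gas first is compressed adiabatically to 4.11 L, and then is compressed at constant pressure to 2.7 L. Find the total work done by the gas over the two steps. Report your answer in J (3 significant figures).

Step 1 (adiabatic): W = (P₁V₁ − P₂V₂)/(γ−1) = (4798 − 6874)/0.4 = -5191 J.
After step 1: P = 1672 kPa, V = 4.11 L, T = 389.7 K.
Step 2 (isobaric): W = PΔV = (1672 kPa)(2.7 − 4.11 L) = -2358 J.
W_total = -5191 − 2358 = -7549 J.

W_total ≈ -7550 J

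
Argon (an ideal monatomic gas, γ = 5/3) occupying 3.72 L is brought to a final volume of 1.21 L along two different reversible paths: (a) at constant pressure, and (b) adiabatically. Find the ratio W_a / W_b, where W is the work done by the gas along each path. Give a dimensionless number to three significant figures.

Path (a) isobaric: W = P₁(V₂ − V₁) → W_a/(P₁V₁) = -0.6747.
Path (b) adiabatic: W = P₁V₁(1 − (V₁/V₂)^(γ−1))/(γ−1) → W_b/(P₁V₁) = -1.671.
W_a / W_b = -0.6747 / -1.671 = 0.4037.

W_a / W_b ≈ 0.404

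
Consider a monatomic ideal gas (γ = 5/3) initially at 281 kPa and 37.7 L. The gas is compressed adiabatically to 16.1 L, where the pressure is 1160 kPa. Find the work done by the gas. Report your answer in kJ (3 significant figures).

W ≈ -12.1 kJ

Adiabatic: W = (P₁V₁ − P₂V₂)/(γ − 1) with γ = 5/3.
P₁V₁ = 10594 J, P₂V₂ = 18676 J.
W = (10594 − 18676) / 0.6667 = -12123 J.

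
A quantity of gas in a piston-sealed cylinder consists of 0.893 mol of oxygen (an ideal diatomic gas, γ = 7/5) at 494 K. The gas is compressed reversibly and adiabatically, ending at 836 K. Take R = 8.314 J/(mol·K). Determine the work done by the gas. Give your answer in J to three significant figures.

W ≈ -6350 J

Adiabatic ⇒ Q = 0, so W_by = −ΔU = nCᵥ(T₁ − T₂).
Cᵥ = 5R/2 = 20.79 J/(mol·K).
W = (0.893)(20.79)(494 − 836) = -6348 J.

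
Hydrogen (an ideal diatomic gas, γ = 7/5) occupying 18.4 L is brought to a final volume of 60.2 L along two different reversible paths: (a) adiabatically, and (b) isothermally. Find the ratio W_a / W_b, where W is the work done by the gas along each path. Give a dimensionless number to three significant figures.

W_a / W_b ≈ 0.796

Path (a) adiabatic: W = P₁V₁(1 − (V₁/V₂)^(γ−1))/(γ−1) → W_a/(P₁V₁) = 0.9439.
Path (b) isothermal: W = P₁V₁ ln(V₂/V₁) → W_b/(P₁V₁) = 1.185.
W_a / W_b = 0.9439 / 1.185 = 0.7964.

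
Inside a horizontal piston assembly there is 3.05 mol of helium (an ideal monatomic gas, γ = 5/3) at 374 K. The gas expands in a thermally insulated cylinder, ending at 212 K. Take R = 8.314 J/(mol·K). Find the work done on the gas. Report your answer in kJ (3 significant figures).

W ≈ -6.16 kJ

Adiabatic ⇒ Q = 0, so W_by = −ΔU = nCᵥ(T₁ − T₂).
Cᵥ = 3R/2 = 12.47 J/(mol·K).
W = (3.05)(12.47)(374 − 212) = 6162 J.
Work on gas = −W_by = -6162 J.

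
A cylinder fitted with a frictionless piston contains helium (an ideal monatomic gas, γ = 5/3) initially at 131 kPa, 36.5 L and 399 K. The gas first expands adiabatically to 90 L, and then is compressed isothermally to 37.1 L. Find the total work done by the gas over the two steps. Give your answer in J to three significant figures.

W_total ≈ 921 J

Step 1 (adiabatic): W = (P₁V₁ − P₂V₂)/(γ−1) = (4782 − 2620)/0.667 = 3243 J.
After step 1: P = 29.11 kPa, V = 90 L, T = 218.6 K.
Step 2 (isothermal): W = P₁V₁ ln(V₂/V₁) = (2620) ln(37.1/90) = -2322 J.
W_total = 3243 − 2322 = 921 J.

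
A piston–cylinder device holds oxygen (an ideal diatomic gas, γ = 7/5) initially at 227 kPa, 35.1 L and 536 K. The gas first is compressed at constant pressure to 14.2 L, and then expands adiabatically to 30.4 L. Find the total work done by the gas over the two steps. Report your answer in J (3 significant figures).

W_total ≈ -2630 J

Step 1 (isobaric): W = PΔV = (227 kPa)(14.2 − 35.1 L) = -4744 J.
After step 1: P = 227 kPa, V = 14.2 L, T = 216.8 K.
Step 2 (adiabatic): W = (P₁V₁ − P₂V₂)/(γ−1) = (3223 − 2377)/0.4 = 2115 J.
W_total = -4744 + 2115 = -2629 J.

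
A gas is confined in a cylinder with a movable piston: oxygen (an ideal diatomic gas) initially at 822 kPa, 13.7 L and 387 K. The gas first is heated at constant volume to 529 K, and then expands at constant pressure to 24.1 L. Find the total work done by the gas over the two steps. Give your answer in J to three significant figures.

Step 1 (isochoric): W = 0 (constant volume).
After step 1: P = 1124 kPa (V unchanged).
Step 2 (isobaric): W = PΔV = (1124 kPa)(24.1 − 13.7 L) = 11686 J.
W_total = 0 + 11686 = 11686 J.

W_total ≈ 11700 J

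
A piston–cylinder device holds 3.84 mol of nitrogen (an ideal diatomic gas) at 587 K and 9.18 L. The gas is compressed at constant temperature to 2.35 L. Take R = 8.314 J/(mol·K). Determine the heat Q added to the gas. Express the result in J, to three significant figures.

Q ≈ -25500 J

Isothermal ⇒ ΔU = 0, so Q = W = nRT ln(V₂/V₁).
Q = (3.84)(8.314)(587) ln(2.35/9.18) = 18740 × -1.363 = -25536 J.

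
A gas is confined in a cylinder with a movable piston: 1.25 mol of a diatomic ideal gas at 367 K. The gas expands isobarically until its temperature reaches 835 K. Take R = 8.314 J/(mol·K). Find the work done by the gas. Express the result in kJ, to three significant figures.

W ≈ 4.86 kJ

Isobaric: W = P ΔV = nR ΔT.
W = (1.25)(8.314)(835 − 367) = 4864 J.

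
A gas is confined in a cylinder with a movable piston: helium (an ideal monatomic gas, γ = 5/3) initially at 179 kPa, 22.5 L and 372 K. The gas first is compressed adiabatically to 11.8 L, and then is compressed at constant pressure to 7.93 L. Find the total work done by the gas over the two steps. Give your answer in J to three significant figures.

W_total ≈ -5280 J

Step 1 (adiabatic): W = (P₁V₁ − P₂V₂)/(γ−1) = (4028 − 6193)/0.667 = -3248 J.
After step 1: P = 524.8 kPa, V = 11.8 L, T = 572 K.
Step 2 (isobaric): W = PΔV = (524.8 kPa)(7.93 − 11.8 L) = -2031 J.
W_total = -3248 − 2031 = -5279 J.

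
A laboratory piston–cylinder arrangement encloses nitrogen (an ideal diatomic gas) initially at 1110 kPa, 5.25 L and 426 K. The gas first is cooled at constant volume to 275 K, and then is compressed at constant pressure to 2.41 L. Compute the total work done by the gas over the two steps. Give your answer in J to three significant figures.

Step 1 (isochoric): W = 0 (constant volume).
After step 1: P = 716.5 kPa (V unchanged).
Step 2 (isobaric): W = PΔV = (716.5 kPa)(2.41 − 5.25 L) = -2035 J.
W_total = 0 − 2035 = -2035 J.

W_total ≈ -2040 J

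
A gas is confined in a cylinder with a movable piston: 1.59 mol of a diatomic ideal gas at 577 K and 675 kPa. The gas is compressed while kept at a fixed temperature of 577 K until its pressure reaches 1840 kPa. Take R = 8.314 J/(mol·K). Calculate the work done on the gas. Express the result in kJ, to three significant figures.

Isothermal process: W = nRT ln(V₂/V₁) = nRT ln(P₁/P₂).
W = (1.59)(8.314)(577) × ln(675/1840)
  = 7628 × ln(0.3668) = 7628 × -1.003
W_by_gas = -7649 J; work on gas = −W_by = 7649 J.

W ≈ 7.65 kJ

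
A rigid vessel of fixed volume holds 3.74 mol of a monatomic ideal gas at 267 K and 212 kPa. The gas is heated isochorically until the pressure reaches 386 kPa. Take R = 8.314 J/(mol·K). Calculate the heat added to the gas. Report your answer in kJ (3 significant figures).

Q ≈ 10.2 kJ

Constant volume ⇒ W = 0, so Q = ΔU = nCᵥΔT with Cᵥ = 3R/2 = 12.47 J/(mol·K).
At constant V, T₂/T₁ = P₂/P₁ ⇒ ΔT = T₁(P₂/P₁ − 1) = 267·(386/212 − 1) = 219.1 K.
ΔU = (3.74)(12.47)(219.1) = 10221 J.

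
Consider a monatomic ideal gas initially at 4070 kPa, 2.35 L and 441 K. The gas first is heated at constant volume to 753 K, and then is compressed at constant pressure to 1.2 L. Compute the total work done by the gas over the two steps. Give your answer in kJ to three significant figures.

Step 1 (isochoric): W = 0 (constant volume).
After step 1: P = 6949 kPa (V unchanged).
Step 2 (isobaric): W = PΔV = (6949 kPa)(1.2 − 2.35 L) = -7992 J.
W_total = 0 − 7992 = -7992 J.

W_total ≈ -7.99 kJ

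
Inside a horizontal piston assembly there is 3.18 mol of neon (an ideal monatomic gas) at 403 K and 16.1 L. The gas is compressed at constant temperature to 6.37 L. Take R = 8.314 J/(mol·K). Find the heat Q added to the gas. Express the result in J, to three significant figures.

Q ≈ -9880 J

Isothermal ⇒ ΔU = 0, so Q = W = nRT ln(V₂/V₁).
Q = (3.18)(8.314)(403) ln(6.37/16.1) = 10655 × -0.9272 = -9879 J.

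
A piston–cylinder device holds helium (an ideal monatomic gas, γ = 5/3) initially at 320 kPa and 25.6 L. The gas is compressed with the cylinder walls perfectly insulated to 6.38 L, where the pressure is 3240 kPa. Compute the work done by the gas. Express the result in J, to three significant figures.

W ≈ -18700 J

Adiabatic: W = (P₁V₁ − P₂V₂)/(γ − 1) with γ = 5/3.
P₁V₁ = 8192 J, P₂V₂ = 20671 J.
W = (8192 − 20671) / 0.6667 = -18719 J.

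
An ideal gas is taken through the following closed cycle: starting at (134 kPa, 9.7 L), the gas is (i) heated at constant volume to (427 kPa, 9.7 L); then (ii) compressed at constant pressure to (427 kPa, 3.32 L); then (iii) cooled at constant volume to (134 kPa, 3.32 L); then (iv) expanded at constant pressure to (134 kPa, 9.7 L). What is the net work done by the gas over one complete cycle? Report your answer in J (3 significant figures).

Constant-volume legs do no work.
W(ii) = (427)(3.32 − 9.7) = -2724 J; W(iv) = (134)(9.7 − 3.32) = 854.9 J.
W_net = -2724 + 854.9 = -1869 J (the counter-clockwise enclosed area).

W_net ≈ -1870 J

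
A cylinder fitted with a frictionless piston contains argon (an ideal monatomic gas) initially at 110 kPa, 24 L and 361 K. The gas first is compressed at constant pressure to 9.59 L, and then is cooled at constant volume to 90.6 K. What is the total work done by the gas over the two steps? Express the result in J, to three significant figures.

Step 1 (isobaric): W = PΔV = (110 kPa)(9.59 − 24 L) = -1585 J.
Step 2 (isochoric): W = 0 (constant volume).
W_total = -1585 + 0 = -1585 J.

W_total ≈ -1590 J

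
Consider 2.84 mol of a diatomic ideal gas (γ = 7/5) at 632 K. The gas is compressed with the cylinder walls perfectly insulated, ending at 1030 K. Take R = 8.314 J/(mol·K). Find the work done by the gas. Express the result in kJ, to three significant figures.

W ≈ -23.5 kJ

Adiabatic ⇒ Q = 0, so W_by = −ΔU = nCᵥ(T₁ − T₂).
Cᵥ = 5R/2 = 20.79 J/(mol·K).
W = (2.84)(20.79)(632 − 1030) = -23494 J.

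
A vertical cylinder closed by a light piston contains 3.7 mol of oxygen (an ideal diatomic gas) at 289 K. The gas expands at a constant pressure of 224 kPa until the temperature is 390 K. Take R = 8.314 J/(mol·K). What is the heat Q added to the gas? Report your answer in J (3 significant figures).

Q ≈ 10900 J

Isobaric: W = nRΔT = (3.7)(8.314)(101) = 3107 J.
ΔU = nCᵥΔT with Cᵥ = 5R/2: ΔU = (3.7)(20.79)(101) = 7767 J.
Q = ΔU + W = 7767 + 3107 = 10874 J.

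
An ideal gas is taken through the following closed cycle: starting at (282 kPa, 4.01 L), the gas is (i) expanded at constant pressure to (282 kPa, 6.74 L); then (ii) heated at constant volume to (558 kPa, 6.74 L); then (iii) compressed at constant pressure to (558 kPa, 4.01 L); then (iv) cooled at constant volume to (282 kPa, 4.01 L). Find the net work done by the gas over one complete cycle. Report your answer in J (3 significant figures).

W_net ≈ -753 J

Constant-volume legs do no work.
W(i) = (282)(6.74 − 4.01) = 769.9 J; W(iii) = (558)(4.01 − 6.74) = -1523 J.
W_net = 769.9 − 1523 = -753.5 J (the counter-clockwise enclosed area).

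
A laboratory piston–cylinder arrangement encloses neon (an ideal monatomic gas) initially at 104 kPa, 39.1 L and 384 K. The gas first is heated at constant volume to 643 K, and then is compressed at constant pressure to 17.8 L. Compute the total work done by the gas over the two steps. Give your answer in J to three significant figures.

Step 1 (isochoric): W = 0 (constant volume).
After step 1: P = 174.1 kPa (V unchanged).
Step 2 (isobaric): W = PΔV = (174.1 kPa)(17.8 − 39.1 L) = -3709 J.
W_total = 0 − 3709 = -3709 J.

W_total ≈ -3710 J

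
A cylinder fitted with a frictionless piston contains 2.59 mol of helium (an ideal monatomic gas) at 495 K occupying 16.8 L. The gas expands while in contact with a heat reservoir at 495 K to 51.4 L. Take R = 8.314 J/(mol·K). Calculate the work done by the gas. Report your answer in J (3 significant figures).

W ≈ 11900 J

Isothermal: W = nRT ln(V₂/V₁).
W = (2.59)(8.314)(495) × ln(51.4/16.8)
  = 10659 × 1.118
W_by_gas = 11919 J.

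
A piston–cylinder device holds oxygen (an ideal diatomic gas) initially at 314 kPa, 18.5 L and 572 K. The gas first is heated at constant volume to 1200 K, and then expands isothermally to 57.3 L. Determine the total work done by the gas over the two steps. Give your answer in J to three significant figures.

W_total ≈ 13800 J

Step 1 (isochoric): W = 0 (constant volume).
After step 1: P = 658.7 kPa (V unchanged).
Step 2 (isothermal): W = P₁V₁ ln(V₂/V₁) = (12187) ln(57.3/18.5) = 13777 J.
W_total = 0 + 13777 = 13777 J.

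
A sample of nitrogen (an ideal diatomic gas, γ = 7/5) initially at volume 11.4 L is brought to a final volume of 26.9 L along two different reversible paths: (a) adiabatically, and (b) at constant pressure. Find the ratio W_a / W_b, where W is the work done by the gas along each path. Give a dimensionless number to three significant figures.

Path (a) adiabatic: W = P₁V₁(1 − (V₁/V₂)^(γ−1))/(γ−1) → W_a/(P₁V₁) = 0.7266.
Path (b) isobaric: W = P₁(V₂ − V₁) → W_b/(P₁V₁) = 1.36.
W_a / W_b = 0.7266 / 1.36 = 0.5344.

W_a / W_b ≈ 0.534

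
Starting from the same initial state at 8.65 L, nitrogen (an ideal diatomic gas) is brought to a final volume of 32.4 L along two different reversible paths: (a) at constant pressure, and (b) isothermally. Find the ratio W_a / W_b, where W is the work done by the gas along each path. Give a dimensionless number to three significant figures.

Path (a) isobaric: W = P₁(V₂ − V₁) → W_a/(P₁V₁) = 2.746.
Path (b) isothermal: W = P₁V₁ ln(V₂/V₁) → W_b/(P₁V₁) = 1.321.
W_a / W_b = 2.746 / 1.321 = 2.079.

W_a / W_b ≈ 2.08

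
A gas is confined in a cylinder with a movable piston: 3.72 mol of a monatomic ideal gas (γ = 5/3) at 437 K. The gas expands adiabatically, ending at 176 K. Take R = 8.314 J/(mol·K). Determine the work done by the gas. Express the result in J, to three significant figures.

W ≈ 12100 J

Adiabatic ⇒ Q = 0, so W_by = −ΔU = nCᵥ(T₁ − T₂).
Cᵥ = 3R/2 = 12.47 J/(mol·K).
W = (3.72)(12.47)(437 − 176) = 12108 J.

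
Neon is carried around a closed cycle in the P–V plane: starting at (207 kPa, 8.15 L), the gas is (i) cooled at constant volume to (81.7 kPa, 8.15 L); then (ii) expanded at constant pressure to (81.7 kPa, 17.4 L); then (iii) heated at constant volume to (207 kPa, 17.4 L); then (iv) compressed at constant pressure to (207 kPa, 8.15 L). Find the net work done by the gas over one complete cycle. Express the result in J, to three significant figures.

W_net ≈ -1160 J

Constant-volume legs do no work.
W(ii) = (81.7)(17.4 − 8.15) = 755.7 J; W(iv) = (207)(8.15 − 17.4) = -1915 J.
W_net = 755.7 − 1915 = -1159 J (the counter-clockwise enclosed area).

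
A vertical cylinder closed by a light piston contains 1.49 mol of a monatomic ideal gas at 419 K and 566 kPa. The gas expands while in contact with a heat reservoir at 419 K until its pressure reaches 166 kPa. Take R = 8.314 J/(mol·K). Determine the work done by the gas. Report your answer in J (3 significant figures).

Isothermal process: W = nRT ln(V₂/V₁) = nRT ln(P₁/P₂).
W = (1.49)(8.314)(419) × ln(566/166)
  = 5191 × ln(3.41) = 5191 × 1.227
W_by_gas = 6367 J.

W ≈ 6370 J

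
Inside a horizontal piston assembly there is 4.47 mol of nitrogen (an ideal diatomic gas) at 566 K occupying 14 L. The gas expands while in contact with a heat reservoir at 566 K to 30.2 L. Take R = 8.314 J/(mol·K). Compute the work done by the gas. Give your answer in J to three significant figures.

W ≈ 16200 J

Isothermal: W = nRT ln(V₂/V₁).
W = (4.47)(8.314)(566) × ln(30.2/14)
  = 21035 × 0.7688
W_by_gas = 16171 J.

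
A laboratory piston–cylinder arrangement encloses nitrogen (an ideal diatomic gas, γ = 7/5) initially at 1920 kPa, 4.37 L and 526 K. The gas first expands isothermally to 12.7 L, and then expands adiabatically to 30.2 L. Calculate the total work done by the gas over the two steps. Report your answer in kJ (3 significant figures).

W_total ≈ 15.1 kJ

Step 1 (isothermal): W = P₁V₁ ln(V₂/V₁) = (8390) ln(12.7/4.37) = 8951 J.
After step 1: P = 660.7 kPa, V = 12.7 L, T = 526 K.
Step 2 (adiabatic): W = (P₁V₁ − P₂V₂)/(γ−1) = (8390 − 5933)/0.4 = 6143 J.
W_total = 8951 + 6143 = 15094 J.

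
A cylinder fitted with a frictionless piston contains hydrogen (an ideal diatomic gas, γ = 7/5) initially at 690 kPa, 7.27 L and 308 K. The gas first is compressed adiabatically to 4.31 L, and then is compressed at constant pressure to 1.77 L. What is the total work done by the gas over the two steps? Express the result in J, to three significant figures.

Step 1 (adiabatic): W = (P₁V₁ − P₂V₂)/(γ−1) = (5016 − 6183)/0.4 = -2917 J.
After step 1: P = 1435 kPa, V = 4.31 L, T = 379.6 K.
Step 2 (isobaric): W = PΔV = (1435 kPa)(1.77 − 4.31 L) = -3644 J.
W_total = -2917 − 3644 = -6561 J.

W_total ≈ -6560 J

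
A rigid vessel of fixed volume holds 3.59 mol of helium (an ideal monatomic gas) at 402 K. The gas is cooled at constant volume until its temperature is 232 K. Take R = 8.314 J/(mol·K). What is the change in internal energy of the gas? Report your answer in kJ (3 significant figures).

ΔU ≈ -7.61 kJ

Constant volume ⇒ W = 0, so Q = ΔU = nCᵥΔT with Cᵥ = 3R/2 = 12.47 J/(mol·K).
ΔU = (3.59)(12.47)(232 − 402) = -7611 J.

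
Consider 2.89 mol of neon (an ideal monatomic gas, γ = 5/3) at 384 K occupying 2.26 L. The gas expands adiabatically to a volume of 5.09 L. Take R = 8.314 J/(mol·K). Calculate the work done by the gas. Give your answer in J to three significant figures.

W ≈ 5780 J

Adiabatic: TV^(γ−1) = const with γ = 5/3.
T₂ = T₁ (V₁/V₂)^(γ−1) = 384 × (2.26/5.09)^0.667 = 384 × 0.582 = 223.5 K.
W_by = nCᵥ(T₁ − T₂) = (2.89)(12.47)(384 − 223.5) = 5785 J.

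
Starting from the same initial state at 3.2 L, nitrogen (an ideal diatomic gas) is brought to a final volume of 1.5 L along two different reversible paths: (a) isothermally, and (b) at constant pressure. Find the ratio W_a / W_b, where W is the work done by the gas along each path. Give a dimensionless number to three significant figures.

Path (a) isothermal: W = P₁V₁ ln(V₂/V₁) → W_a/(P₁V₁) = -0.7577.
Path (b) isobaric: W = P₁(V₂ − V₁) → W_b/(P₁V₁) = -0.5312.
W_a / W_b = -0.7577 / -0.5312 = 1.426.

W_a / W_b ≈ 1.43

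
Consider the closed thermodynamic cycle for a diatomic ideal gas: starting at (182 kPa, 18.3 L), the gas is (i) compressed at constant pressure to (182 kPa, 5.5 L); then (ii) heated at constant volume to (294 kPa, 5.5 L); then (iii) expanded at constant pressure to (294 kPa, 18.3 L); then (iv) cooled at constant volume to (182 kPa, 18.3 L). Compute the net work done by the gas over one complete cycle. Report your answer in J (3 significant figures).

W_net ≈ 1430 J

Constant-volume legs do no work.
W(i) = (182)(5.5 − 18.3) = -2330 J; W(iii) = (294)(18.3 − 5.5) = 3763 J.
W_net = -2330 + 3763 = 1434 J (the clockwise enclosed area).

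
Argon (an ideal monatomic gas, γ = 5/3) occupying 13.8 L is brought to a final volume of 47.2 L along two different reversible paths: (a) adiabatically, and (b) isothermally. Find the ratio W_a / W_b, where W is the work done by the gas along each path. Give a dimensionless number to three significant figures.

W_a / W_b ≈ 0.682

Path (a) adiabatic: W = P₁V₁(1 − (V₁/V₂)^(γ−1))/(γ−1) → W_a/(P₁V₁) = 0.8392.
Path (b) isothermal: W = P₁V₁ ln(V₂/V₁) → W_b/(P₁V₁) = 1.23.
W_a / W_b = 0.8392 / 1.23 = 0.6825.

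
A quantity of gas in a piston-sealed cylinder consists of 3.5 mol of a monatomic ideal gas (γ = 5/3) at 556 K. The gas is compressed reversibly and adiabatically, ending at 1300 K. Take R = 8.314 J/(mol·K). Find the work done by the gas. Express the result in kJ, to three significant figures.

Adiabatic ⇒ Q = 0, so W_by = −ΔU = nCᵥ(T₁ − T₂).
Cᵥ = 3R/2 = 12.47 J/(mol·K).
W = (3.5)(12.47)(556 − 1300) = -32474 J.

W ≈ -32.5 kJ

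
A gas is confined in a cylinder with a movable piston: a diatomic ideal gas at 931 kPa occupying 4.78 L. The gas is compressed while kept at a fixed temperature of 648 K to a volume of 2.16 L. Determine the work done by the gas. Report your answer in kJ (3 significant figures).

Isothermal: W = nRT ln(V₂/V₁) = P₁V₁ ln(V₂/V₁).
P₁V₁ = (931 kPa)(4.78 L) = 4450 J.
W = 4450 × ln(2.16/4.78) = 4450 × -0.7943
W_by_gas = -3535 J.

W ≈ -3.53 kJ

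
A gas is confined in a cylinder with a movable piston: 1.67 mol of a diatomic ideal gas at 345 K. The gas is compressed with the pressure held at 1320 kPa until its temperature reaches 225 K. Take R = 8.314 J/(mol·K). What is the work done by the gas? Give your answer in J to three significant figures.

Isobaric: W = P ΔV = nR ΔT.
W = (1.67)(8.314)(225 − 345) = -1666 J.

W ≈ -1670 J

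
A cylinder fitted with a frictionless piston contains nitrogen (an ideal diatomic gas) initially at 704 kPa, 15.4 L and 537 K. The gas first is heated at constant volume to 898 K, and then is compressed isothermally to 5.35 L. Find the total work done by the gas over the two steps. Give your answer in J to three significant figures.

Step 1 (isochoric): W = 0 (constant volume).
After step 1: P = 1177 kPa (V unchanged).
Step 2 (isothermal): W = P₁V₁ ln(V₂/V₁) = (18130) ln(5.35/15.4) = -19168 J.
W_total = 0 − 19168 = -19168 J.

W_total ≈ -19200 J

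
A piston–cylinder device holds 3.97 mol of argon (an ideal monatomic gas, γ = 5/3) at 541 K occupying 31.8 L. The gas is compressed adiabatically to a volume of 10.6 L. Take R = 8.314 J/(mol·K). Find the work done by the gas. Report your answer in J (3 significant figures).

Adiabatic: TV^(γ−1) = const with γ = 5/3.
T₂ = T₁ (V₁/V₂)^(γ−1) = 541 × (31.8/10.6)^0.667 = 541 × 2.08 = 1125 K.
W_by = nCᵥ(T₁ − T₂) = (3.97)(12.47)(541 − 1125) = -28930 J.

W ≈ -28900 J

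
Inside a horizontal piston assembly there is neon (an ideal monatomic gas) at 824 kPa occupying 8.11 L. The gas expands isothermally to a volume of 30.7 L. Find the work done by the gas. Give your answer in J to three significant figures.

W ≈ 8900 J

Isothermal: W = nRT ln(V₂/V₁) = P₁V₁ ln(V₂/V₁).
P₁V₁ = (824 kPa)(8.11 L) = 6683 J.
W = 6683 × ln(30.7/8.11) = 6683 × 1.331
W_by_gas = 8896 J.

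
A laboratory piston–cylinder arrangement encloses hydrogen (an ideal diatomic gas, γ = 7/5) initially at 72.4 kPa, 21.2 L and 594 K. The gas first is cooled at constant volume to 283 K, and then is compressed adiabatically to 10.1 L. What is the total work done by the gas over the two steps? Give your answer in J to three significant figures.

Step 1 (isochoric): W = 0 (constant volume).
After step 1: P = 34.49 kPa (V unchanged).
Step 2 (adiabatic): W = (P₁V₁ − P₂V₂)/(γ−1) = (731.3 − 983.7)/0.4 = -631.2 J.
W_total = 0 − 631.2 = -631.2 J.

W_total ≈ -631 J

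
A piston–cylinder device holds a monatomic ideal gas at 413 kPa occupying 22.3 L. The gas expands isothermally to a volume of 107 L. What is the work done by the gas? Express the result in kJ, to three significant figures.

W ≈ 14.4 kJ

Isothermal: W = nRT ln(V₂/V₁) = P₁V₁ ln(V₂/V₁).
P₁V₁ = (413 kPa)(22.3 L) = 9210 J.
W = 9210 × ln(107/22.3) = 9210 × 1.568
W_by_gas = 14443 J.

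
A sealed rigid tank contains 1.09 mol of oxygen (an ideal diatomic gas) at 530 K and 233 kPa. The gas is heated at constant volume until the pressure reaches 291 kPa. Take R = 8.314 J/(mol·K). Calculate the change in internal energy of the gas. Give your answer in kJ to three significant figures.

ΔU ≈ 2.99 kJ

Constant volume ⇒ W = 0, so Q = ΔU = nCᵥΔT with Cᵥ = 5R/2 = 20.79 J/(mol·K).
At constant V, T₂/T₁ = P₂/P₁ ⇒ ΔT = T₁(P₂/P₁ − 1) = 530·(291/233 − 1) = 131.9 K.
ΔU = (1.09)(20.79)(131.9) = 2989 J.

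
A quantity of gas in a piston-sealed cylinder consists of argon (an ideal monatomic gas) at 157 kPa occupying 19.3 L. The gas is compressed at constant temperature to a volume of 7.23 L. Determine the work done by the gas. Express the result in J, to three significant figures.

Isothermal: W = nRT ln(V₂/V₁) = P₁V₁ ln(V₂/V₁).
P₁V₁ = (157 kPa)(19.3 L) = 3030 J.
W = 3030 × ln(7.23/19.3) = 3030 × -0.9819
W_by_gas = -2975 J.

W ≈ -2980 J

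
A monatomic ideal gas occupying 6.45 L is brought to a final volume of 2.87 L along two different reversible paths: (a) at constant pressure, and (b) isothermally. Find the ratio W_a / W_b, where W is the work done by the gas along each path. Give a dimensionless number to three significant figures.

Path (a) isobaric: W = P₁(V₂ − V₁) → W_a/(P₁V₁) = -0.555.
Path (b) isothermal: W = P₁V₁ ln(V₂/V₁) → W_b/(P₁V₁) = -0.8098.
W_a / W_b = -0.555 / -0.8098 = 0.6854.

W_a / W_b ≈ 0.685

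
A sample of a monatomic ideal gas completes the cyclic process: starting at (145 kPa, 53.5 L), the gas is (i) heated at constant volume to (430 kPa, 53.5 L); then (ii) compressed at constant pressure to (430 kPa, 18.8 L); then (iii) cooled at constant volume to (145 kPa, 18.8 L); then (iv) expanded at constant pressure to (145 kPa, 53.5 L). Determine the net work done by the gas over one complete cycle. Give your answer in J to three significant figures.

W_net ≈ -9890 J

Constant-volume legs do no work.
W(ii) = (430)(18.8 − 53.5) = -14921 J; W(iv) = (145)(53.5 − 18.8) = 5032 J.
W_net = -14921 + 5032 = -9890 J (the counter-clockwise enclosed area).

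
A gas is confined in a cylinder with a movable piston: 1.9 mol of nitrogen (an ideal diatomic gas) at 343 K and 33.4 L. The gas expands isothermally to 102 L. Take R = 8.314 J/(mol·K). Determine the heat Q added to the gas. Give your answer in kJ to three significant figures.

Q ≈ 6.05 kJ

Isothermal ⇒ ΔU = 0, so Q = W = nRT ln(V₂/V₁).
Q = (1.9)(8.314)(343) ln(102/33.4) = 5418 × 1.116 = 6049 J.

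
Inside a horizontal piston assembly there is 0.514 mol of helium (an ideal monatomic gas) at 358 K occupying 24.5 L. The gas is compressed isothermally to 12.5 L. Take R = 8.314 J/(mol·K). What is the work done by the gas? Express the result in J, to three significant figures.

W ≈ -1030 J

Isothermal: W = nRT ln(V₂/V₁).
W = (0.514)(8.314)(358) × ln(12.5/24.5)
  = 1530 × -0.6729
W_by_gas = -1030 J.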